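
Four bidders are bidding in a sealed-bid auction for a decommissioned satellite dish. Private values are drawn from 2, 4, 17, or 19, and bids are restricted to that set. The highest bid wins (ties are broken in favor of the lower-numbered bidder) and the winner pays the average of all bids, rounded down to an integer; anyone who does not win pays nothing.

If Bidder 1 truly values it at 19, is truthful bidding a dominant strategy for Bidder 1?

No

Consider the case where Bidder 2 bids 2, Bidder 3 bids 2 and Bidder 4 bids 2.
Truthful bid 19: wins, pays 6, utility 19 - 6 = 13.
Bid 2 instead: wins, pays 2, utility 19 - 2 = 17.
Since 17 > 13, bidding 2 is strictly better here, so truthful bidding is not dominant.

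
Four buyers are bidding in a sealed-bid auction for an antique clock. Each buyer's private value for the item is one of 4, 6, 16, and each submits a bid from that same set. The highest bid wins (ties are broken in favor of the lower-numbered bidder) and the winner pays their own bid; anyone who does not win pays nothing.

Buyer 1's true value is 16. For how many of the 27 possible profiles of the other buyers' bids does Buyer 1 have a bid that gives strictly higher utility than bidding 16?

Others bid (4, 4, 4): truth gives 0; bid 4 gives 12 > 0. Violating.
Others bid (4, 4, 6): truth gives 0; bid 6 gives 10 > 0. Violating.
Others bid (4, 6, 4): truth gives 0; bid 6 gives 10 > 0. Violating.
Others bid (4, 6, 6): truth gives 0; bid 6 gives 10 > 0. Violating.
Others bid (4, 4, 16): truth gives 0; no alternative beats it.
Others bid (4, 6, 16): truth gives 0; no alternative beats it.
(Checking all 27 profiles: 8 have a profitable deviation, 19 do not.)

8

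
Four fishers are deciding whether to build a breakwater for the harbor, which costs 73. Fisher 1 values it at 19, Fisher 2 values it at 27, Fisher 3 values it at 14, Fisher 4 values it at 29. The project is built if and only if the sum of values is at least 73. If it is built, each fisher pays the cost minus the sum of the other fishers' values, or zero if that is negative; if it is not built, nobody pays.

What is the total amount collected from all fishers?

Total value 89 ≥ cost 73, so it is built.
Fisher 1: others sum to 70; max(0, 73 - 70) = 3.
Fisher 2: others sum to 62; max(0, 73 - 62) = 11.
Fisher 3: others sum to 75; max(0, 73 - 75) = 0.
Fisher 4: others sum to 60; max(0, 73 - 60) = 13.
Total collected = 3 + 11 + 0 + 13 = 27.

27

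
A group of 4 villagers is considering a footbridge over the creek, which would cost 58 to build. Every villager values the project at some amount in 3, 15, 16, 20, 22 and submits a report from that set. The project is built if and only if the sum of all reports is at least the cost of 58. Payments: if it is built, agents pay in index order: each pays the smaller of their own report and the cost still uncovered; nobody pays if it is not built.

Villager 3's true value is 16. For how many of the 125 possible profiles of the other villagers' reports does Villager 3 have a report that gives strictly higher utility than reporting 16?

Others report (3, 20, 20): truth gives 0; report 15 gives 1 > 0. Violating.
Others report (3, 20, 22): truth gives 0; report 15 gives 1 > 0. Violating.
Others report (3, 22, 20): truth gives 0; report 15 gives 1 > 0. Violating.
Others report (3, 22, 22): truth gives 0; report 15 gives 1 > 0. Violating.
Others report (3, 3, 3): truth gives 0; no alternative beats it.
Others report (3, 3, 15): truth gives 0; no alternative beats it.
(Checking all 125 profiles: 75 have a profitable deviation, 50 do not.)

75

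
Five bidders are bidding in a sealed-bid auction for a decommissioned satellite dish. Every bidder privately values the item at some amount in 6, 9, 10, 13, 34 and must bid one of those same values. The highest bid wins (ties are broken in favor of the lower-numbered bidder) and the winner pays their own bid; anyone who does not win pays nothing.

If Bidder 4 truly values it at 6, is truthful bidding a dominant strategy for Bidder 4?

Yes

Check each profile of the others' bids and compare truth against every alternative bid.
Others bid (6, 6, 6, 6): truth gives 0, best alternative gives -3.
Others bid (6, 6, 6, 9): truth gives 0, best alternative gives -3.
Others bid (6, 6, 6, 10): truth gives 0, best alternative gives 0.
Others bid (6, 6, 6, 13): truth gives 0, best alternative gives 0.
Others bid (6, 6, 6, 34): truth gives 0, best alternative gives 0.
Others bid (6, 6, 9, 6): truth gives 0, best alternative gives 0.
(Remaining 619 profiles checked similarly; truth is weakly best in each.)
In every case the truthful bid is at least as good as any alternative, so it is a dominant strategy.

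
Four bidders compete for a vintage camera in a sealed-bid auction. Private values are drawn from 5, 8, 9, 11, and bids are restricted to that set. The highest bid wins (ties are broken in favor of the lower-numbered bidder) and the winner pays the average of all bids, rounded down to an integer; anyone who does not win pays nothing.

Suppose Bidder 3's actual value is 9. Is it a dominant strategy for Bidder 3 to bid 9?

No

Consider the case where Bidder 1 bids 5, Bidder 2 bids 5 and Bidder 4 bids 5.
Truthful bid 9: wins, pays 6, utility 9 - 6 = 3.
Bid 8 instead: wins, pays 5, utility 9 - 5 = 4.
Since 4 > 3, bidding 8 is strictly better here, so truthful bidding is not dominant.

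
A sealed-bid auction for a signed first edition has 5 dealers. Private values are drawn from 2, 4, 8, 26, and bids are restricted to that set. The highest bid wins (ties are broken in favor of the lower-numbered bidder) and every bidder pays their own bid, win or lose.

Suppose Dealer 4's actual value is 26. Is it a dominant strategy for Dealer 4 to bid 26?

Consider the case where Dealer 1 bids 2, Dealer 2 bids 2, Dealer 3 bids 2 and Dealer 5 bids 2.
Truthful bid 26: wins, pays 26, utility 26 - 26 = 0.
Bid 4 instead: wins, pays 4, utility 26 - 4 = 22.
Since 22 > 0, bidding 4 is strictly better here, so truthful bidding is not dominant.

No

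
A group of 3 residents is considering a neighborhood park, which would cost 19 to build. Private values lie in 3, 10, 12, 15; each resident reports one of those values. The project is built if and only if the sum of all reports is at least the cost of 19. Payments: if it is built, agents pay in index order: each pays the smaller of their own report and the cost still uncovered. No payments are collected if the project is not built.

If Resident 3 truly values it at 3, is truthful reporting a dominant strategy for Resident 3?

Yes

Check each profile of the others' reports and compare truth against every alternative report.
Others report (3, 10): truth gives 0, best alternative gives -3.
Others report (10, 3): truth gives 0, best alternative gives -3.
Others report (3, 12): truth gives 0, best alternative gives -1.
Others report (12, 3): truth gives 0, best alternative gives -1.
Others report (10, 10): truth gives 3, best alternative gives 3.
Others report (10, 12): truth gives 3, best alternative gives 3.
(Remaining 10 profiles checked similarly; truth is weakly best in each.)
In every case the truthful report is at least as good as any alternative, so it is a dominant strategy.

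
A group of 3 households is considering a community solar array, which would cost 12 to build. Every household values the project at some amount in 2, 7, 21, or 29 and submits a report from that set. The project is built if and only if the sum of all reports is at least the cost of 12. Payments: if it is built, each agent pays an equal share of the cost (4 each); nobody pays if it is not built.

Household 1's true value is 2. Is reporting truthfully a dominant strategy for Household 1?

Yes

Check each profile of the others' reports and compare truth against every alternative report.
Others report (2, 7): truth gives 0, best alternative gives -2.
Others report (7, 2): truth gives 0, best alternative gives -2.
Others report (2, 21): truth gives -2, best alternative gives -2.
Others report (2, 29): truth gives -2, best alternative gives -2.
Others report (7, 7): truth gives -2, best alternative gives -2.
Others report (7, 21): truth gives -2, best alternative gives -2.
(Remaining 10 profiles checked similarly; truth is weakly best in each.)
In every case the truthful report is at least as good as any alternative, so it is a dominant strategy.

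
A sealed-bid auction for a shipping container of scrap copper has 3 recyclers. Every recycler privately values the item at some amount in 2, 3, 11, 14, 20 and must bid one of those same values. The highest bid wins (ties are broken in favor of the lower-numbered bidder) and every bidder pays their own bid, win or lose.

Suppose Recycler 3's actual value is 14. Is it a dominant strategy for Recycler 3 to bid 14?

Consider the case where Recycler 1 bids 2 and Recycler 2 bids 2.
Truthful bid 14: wins, pays 14, utility 14 - 14 = 0.
Bid 3 instead: wins, pays 3, utility 14 - 3 = 11.
Since 11 > 0, bidding 3 is strictly better here, so truthful bidding is not dominant.

No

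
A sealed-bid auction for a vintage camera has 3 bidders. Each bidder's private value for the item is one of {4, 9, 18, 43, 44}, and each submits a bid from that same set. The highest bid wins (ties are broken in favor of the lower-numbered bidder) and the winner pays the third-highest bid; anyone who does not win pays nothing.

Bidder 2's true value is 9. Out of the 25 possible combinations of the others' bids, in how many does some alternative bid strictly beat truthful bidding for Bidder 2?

6

Others bid (4, 18): truth gives 0; bid 18 gives 5 > 0. Violating.
Others bid (4, 43): truth gives 0; bid 43 gives 5 > 0. Violating.
Others bid (4, 44): truth gives 0; bid 44 gives 5 > 0. Violating.
Others bid (9, 4): truth gives 0; bid 18 gives 5 > 0. Violating.
Others bid (4, 4): truth gives 5; no alternative beats it.
Others bid (4, 9): truth gives 5; no alternative beats it.
(Checking all 25 profiles: 6 have a profitable deviation, 19 do not.)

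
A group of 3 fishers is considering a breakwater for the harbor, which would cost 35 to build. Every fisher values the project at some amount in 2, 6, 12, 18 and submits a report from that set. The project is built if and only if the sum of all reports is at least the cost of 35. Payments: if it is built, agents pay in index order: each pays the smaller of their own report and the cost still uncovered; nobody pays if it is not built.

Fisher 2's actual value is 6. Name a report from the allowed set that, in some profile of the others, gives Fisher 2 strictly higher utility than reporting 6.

2

Suppose Fisher 1 reports 18 and Fisher 3 reports 18.
Report 6: project built, pays 6, utility 6 - 6 = 0.
Report 2: project built, pays 2, utility 6 - 2 = 4.
So reporting 2 beats truth here (4 > 0).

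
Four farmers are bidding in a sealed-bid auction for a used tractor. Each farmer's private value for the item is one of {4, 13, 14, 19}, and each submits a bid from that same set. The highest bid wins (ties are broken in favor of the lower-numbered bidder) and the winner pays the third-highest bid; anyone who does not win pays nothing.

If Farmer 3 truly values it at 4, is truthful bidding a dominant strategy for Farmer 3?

Check each profile of the others' bids and compare truth against every alternative bid.
Others bid (4, 4, 4): truth gives 0, best alternative gives 0.
Others bid (4, 4, 13): truth gives 0, best alternative gives 0.
Others bid (4, 4, 14): truth gives 0, best alternative gives 0.
Others bid (4, 4, 19): truth gives 0, best alternative gives 0.
Others bid (4, 13, 4): truth gives 0, best alternative gives 0.
Others bid (4, 13, 13): truth gives 0, best alternative gives 0.
(Remaining 58 profiles checked similarly; truth is weakly best in each.)
In every case the truthful bid is at least as good as any alternative, so it is a dominant strategy.

Yes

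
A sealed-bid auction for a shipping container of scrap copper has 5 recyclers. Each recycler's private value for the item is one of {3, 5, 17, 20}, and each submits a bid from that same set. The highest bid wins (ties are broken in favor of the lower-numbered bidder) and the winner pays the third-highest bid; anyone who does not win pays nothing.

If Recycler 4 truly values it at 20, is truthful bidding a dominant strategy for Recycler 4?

Check each profile of the others' bids and compare truth against every alternative bid.
Others bid (3, 3, 3, 20): truth gives 17, best alternative gives 0.
Others bid (3, 3, 17, 3): truth gives 17, best alternative gives 0.
Others bid (3, 17, 3, 3): truth gives 17, best alternative gives 0.
Others bid (17, 3, 3, 3): truth gives 17, best alternative gives 0.
Others bid (3, 3, 5, 20): truth gives 15, best alternative gives 0.
Others bid (3, 3, 17, 5): truth gives 15, best alternative gives 0.
(Remaining 250 profiles checked similarly; truth is weakly best in each.)
In every case the truthful bid is at least as good as any alternative, so it is a dominant strategy.

Yes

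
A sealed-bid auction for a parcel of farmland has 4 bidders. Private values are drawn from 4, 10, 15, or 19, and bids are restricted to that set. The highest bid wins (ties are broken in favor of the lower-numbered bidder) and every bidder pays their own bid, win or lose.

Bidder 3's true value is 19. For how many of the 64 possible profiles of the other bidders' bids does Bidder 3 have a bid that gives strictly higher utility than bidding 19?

Others bid (4, 4, 4): truth gives 0; bid 10 gives 9 > 0. Violating.
Others bid (4, 4, 10): truth gives 0; bid 10 gives 9 > 0. Violating.
Others bid (4, 4, 15): truth gives 0; bid 15 gives 4 > 0. Violating.
Others bid (4, 10, 4): truth gives 0; bid 15 gives 4 > 0. Violating.
Others bid (4, 4, 19): truth gives 0; no alternative beats it.
Others bid (4, 10, 19): truth gives 0; no alternative beats it.
(Checking all 64 profiles: 40 have a profitable deviation, 24 do not.)

40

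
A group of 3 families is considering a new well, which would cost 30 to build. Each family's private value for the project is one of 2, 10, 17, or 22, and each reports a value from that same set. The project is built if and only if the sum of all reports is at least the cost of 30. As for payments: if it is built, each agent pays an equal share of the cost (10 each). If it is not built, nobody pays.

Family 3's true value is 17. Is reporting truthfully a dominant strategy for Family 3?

Consider the case where Family 1 reports 2 and Family 2 reports 10.
Truthful report 17: project not built, utility 0.
Report 22 instead: project built, pays 10, utility 17 - 10 = 7.
Since 7 > 0, reporting 22 is strictly better here, so truthful reporting is not dominant.

No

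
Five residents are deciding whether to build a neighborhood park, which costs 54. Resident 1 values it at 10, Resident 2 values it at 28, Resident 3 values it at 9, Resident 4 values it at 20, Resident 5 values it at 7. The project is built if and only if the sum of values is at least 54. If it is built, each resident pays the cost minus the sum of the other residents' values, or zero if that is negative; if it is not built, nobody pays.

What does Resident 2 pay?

Total value 74 ≥ cost 54, so the project is built.
The other residents' values sum to 46.
Cost minus that sum is 54 - 46 = 8.

8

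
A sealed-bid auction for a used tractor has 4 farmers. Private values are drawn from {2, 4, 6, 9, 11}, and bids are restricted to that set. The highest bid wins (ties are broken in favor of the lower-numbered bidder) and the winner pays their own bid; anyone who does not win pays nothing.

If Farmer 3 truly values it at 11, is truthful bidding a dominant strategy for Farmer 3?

Consider the case where Farmer 1 bids 2, Farmer 2 bids 2 and Farmer 4 bids 2.
Truthful bid 11: wins, pays 11, utility 11 - 11 = 0.
Bid 4 instead: wins, pays 4, utility 11 - 4 = 7.
Since 7 > 0, bidding 4 is strictly better here, so truthful bidding is not dominant.

No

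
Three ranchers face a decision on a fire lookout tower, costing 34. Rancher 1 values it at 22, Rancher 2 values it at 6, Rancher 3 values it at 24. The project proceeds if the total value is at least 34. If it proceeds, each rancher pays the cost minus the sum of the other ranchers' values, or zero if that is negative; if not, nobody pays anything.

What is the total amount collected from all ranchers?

10

Total value 52 ≥ cost 34, so it is built.
Rancher 1: others sum to 30; max(0, 34 - 30) = 4.
Rancher 2: others sum to 46; max(0, 34 - 46) = 0.
Rancher 3: others sum to 28; max(0, 34 - 28) = 6.
Total collected = 4 + 0 + 6 = 10.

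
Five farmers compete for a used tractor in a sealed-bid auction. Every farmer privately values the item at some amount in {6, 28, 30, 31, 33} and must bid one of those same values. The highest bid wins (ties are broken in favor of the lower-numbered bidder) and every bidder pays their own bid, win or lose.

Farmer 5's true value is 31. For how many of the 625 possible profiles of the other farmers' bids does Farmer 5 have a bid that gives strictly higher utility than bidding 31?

Others bid (6, 6, 6, 6): truth gives 0; bid 28 gives 3 > 0. Violating.
Others bid (6, 6, 6, 28): truth gives 0; bid 30 gives 1 > 0. Violating.
Others bid (6, 6, 6, 31): truth gives -31; bid 33 gives -2 > -31. Violating.
Others bid (6, 6, 6, 33): truth gives -31; bid 6 gives -6 > -31. Violating.
Others bid (6, 6, 6, 30): truth gives 0; no alternative beats it.
Others bid (6, 6, 28, 30): truth gives 0; no alternative beats it.
(Checking all 625 profiles: 560 have a profitable deviation, 65 do not.)

560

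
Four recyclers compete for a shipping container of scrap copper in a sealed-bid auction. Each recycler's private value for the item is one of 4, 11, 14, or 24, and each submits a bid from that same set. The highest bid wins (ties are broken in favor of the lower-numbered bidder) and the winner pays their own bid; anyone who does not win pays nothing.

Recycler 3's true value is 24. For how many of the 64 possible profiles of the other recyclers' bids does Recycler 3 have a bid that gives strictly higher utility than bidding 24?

Others bid (4, 4, 4): truth gives 0; bid 11 gives 13 > 0. Violating.
Others bid (4, 4, 11): truth gives 0; bid 11 gives 13 > 0. Violating.
Others bid (4, 4, 14): truth gives 0; bid 14 gives 10 > 0. Violating.
Others bid (4, 11, 4): truth gives 0; bid 14 gives 10 > 0. Violating.
Others bid (4, 4, 24): truth gives 0; no alternative beats it.
Others bid (4, 11, 24): truth gives 0; no alternative beats it.
(Checking all 64 profiles: 12 have a profitable deviation, 52 do not.)

12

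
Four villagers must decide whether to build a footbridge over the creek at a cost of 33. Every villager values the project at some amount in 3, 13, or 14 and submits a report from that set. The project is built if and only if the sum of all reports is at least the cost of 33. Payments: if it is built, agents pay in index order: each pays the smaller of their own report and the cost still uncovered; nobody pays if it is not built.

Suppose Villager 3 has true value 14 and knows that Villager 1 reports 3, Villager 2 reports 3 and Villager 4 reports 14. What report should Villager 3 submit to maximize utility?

Report 3: project not built, utility 0.
Report 13: project built, pays 13, utility 14 - 13 = 1.
Report 14: project built, pays 14, utility 14 - 14 = 0.
The best choice is 13 with utility 1.

13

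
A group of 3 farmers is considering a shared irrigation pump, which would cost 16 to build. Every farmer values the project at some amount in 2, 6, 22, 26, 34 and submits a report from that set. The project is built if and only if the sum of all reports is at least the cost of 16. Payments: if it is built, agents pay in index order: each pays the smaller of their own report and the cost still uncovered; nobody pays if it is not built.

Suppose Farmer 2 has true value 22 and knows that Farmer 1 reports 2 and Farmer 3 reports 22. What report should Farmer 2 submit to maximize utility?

2

Report 2: project built, pays 2, utility 22 - 2 = 20.
Report 6: project built, pays 6, utility 22 - 6 = 16.
Report 22: project built, pays 14, utility 22 - 14 = 8.
Report 26: project built, pays 14, utility 22 - 14 = 8.
Report 34: project built, pays 14, utility 22 - 14 = 8.
The best choice is 2 with utility 20.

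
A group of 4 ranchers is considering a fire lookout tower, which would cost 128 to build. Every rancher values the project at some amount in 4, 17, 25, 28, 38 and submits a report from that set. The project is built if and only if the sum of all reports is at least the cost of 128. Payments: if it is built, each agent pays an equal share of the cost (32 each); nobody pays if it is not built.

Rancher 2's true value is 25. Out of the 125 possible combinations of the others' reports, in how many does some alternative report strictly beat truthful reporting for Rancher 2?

4

Others report (28, 38, 38): truth gives -7; report 4 gives 0 > -7. Violating.
Others report (38, 28, 38): truth gives -7; report 4 gives 0 > -7. Violating.
Others report (38, 38, 28): truth gives -7; report 4 gives 0 > -7. Violating.
Others report (38, 38, 38): truth gives -7; report 4 gives 0 > -7. Violating.
Others report (4, 4, 4): truth gives 0; no alternative beats it.
Others report (4, 4, 17): truth gives 0; no alternative beats it.
(Checking all 125 profiles: 4 have a profitable deviation, 121 do not.)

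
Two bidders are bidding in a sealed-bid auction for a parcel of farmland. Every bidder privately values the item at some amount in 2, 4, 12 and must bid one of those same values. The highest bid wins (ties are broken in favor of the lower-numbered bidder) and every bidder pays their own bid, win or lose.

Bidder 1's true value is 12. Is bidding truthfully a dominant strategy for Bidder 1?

No

Consider the case where Bidder 2 bids 2.
Truthful bid 12: wins, pays 12, utility 12 - 12 = 0.
Bid 2 instead: wins, pays 2, utility 12 - 2 = 10.
Since 10 > 0, bidding 2 is strictly better here, so truthful bidding is not dominant.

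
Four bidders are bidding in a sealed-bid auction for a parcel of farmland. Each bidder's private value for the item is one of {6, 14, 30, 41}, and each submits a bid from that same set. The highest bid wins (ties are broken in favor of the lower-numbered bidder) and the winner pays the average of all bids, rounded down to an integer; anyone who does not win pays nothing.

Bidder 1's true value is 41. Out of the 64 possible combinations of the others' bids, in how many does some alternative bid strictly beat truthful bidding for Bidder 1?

Others bid (6, 6, 6): truth gives 27; bid 6 gives 35 > 27. Violating.
Others bid (6, 6, 14): truth gives 25; bid 14 gives 31 > 25. Violating.
Others bid (6, 6, 30): truth gives 21; bid 30 gives 23 > 21. Violating.
Others bid (6, 14, 6): truth gives 25; bid 14 gives 31 > 25. Violating.
Others bid (6, 6, 41): truth gives 18; no alternative beats it.
Others bid (6, 14, 41): truth gives 16; no alternative beats it.
(Checking all 64 profiles: 27 have a profitable deviation, 37 do not.)

27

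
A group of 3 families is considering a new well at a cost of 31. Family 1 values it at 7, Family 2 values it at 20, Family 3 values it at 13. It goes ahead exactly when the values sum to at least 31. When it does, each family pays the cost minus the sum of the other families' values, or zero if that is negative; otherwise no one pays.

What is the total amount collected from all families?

15

Total value 40 ≥ cost 31, so it is built.
Family 1: others sum to 33; max(0, 31 - 33) = 0.
Family 2: others sum to 20; max(0, 31 - 20) = 11.
Family 3: others sum to 27; max(0, 31 - 27) = 4.
Total collected = 0 + 11 + 4 = 15.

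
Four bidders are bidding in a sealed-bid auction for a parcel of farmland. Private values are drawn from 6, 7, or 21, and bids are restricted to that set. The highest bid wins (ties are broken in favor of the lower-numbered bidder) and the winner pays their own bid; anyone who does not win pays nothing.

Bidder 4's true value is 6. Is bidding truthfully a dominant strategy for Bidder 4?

Check each profile of the others' bids and compare truth against every alternative bid.
Others bid (6, 6, 6): truth gives 0, best alternative gives -1.
Others bid (6, 6, 7): truth gives 0, best alternative gives 0.
Others bid (6, 6, 21): truth gives 0, best alternative gives 0.
Others bid (6, 7, 6): truth gives 0, best alternative gives 0.
Others bid (6, 7, 7): truth gives 0, best alternative gives 0.
Others bid (6, 7, 21): truth gives 0, best alternative gives 0.
(Remaining 21 profiles checked similarly; truth is weakly best in each.)
In every case the truthful bid is at least as good as any alternative, so it is a dominant strategy.

Yes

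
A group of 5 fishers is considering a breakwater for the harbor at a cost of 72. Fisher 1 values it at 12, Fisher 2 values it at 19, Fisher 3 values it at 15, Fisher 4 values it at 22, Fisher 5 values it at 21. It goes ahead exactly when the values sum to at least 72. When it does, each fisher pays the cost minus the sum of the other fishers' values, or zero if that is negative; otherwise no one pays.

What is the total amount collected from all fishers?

Total value 89 ≥ cost 72, so it is built.
Fisher 1: others sum to 77; max(0, 72 - 77) = 0.
Fisher 2: others sum to 70; max(0, 72 - 70) = 2.
Fisher 3: others sum to 74; max(0, 72 - 74) = 0.
Fisher 4: others sum to 67; max(0, 72 - 67) = 5.
Fisher 5: others sum to 68; max(0, 72 - 68) = 4.
Total collected = 0 + 2 + 0 + 5 + 4 = 11.

11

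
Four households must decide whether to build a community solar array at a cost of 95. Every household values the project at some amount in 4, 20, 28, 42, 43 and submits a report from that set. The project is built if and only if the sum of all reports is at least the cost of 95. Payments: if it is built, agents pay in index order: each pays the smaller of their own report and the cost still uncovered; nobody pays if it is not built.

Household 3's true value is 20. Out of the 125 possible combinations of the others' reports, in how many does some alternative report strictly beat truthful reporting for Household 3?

44

Others report (20, 28, 43): truth gives 0; report 4 gives 16 > 0. Violating.
Others report (20, 42, 42): truth gives 0; report 4 gives 16 > 0. Violating.
Others report (20, 42, 43): truth gives 0; report 4 gives 16 > 0. Violating.
Others report (20, 43, 28): truth gives 0; report 4 gives 16 > 0. Violating.
Others report (4, 4, 4): truth gives 0; no alternative beats it.
Others report (4, 4, 20): truth gives 0; no alternative beats it.
(Checking all 125 profiles: 44 have a profitable deviation, 81 do not.)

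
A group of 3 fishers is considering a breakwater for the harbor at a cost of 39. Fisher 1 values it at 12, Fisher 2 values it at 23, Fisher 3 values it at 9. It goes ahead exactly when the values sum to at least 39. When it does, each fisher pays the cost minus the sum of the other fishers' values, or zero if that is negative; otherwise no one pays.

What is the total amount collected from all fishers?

Total value 44 ≥ cost 39, so it is built.
Fisher 1: others sum to 32; max(0, 39 - 32) = 7.
Fisher 2: others sum to 21; max(0, 39 - 21) = 18.
Fisher 3: others sum to 35; max(0, 39 - 35) = 4.
Total collected = 7 + 18 + 4 = 29.

29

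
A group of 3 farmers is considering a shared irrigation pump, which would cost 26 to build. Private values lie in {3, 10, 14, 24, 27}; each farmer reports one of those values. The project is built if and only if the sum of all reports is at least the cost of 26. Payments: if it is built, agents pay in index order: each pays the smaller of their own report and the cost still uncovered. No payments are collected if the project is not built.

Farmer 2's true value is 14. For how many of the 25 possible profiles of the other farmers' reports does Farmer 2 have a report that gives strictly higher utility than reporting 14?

Others report (3, 14): truth gives 0; report 10 gives 4 > 0. Violating.
Others report (3, 24): truth gives 0; report 3 gives 11 > 0. Violating.
Others report (3, 27): truth gives 0; report 3 gives 11 > 0. Violating.
Others report (10, 10): truth gives 0; report 10 gives 4 > 0. Violating.
Others report (3, 3): truth gives 0; no alternative beats it.
Others report (3, 10): truth gives 0; no alternative beats it.
(Checking all 25 profiles: 12 have a profitable deviation, 13 do not.)

12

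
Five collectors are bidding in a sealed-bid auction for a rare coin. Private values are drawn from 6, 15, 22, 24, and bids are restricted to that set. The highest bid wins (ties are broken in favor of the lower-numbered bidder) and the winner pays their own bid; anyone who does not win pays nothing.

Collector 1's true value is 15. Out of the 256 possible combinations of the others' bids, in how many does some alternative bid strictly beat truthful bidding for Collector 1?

Others bid (6, 6, 6, 6): truth gives 0; bid 6 gives 9 > 0. Violating.
Others bid (6, 6, 6, 15): truth gives 0; no alternative beats it.
Others bid (6, 6, 6, 22): truth gives 0; no alternative beats it.
(Checking all 256 profiles: 1 has a profitable deviation, 255 do not.)

1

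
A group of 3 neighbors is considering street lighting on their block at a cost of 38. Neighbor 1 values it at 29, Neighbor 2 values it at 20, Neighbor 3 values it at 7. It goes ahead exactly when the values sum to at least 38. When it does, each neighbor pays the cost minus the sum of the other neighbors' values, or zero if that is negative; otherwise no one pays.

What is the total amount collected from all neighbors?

13

Total value 56 ≥ cost 38, so it is built.
Neighbor 1: others sum to 27; max(0, 38 - 27) = 11.
Neighbor 2: others sum to 36; max(0, 38 - 36) = 2.
Neighbor 3: others sum to 49; max(0, 38 - 49) = 0.
Total collected = 11 + 2 + 0 = 13.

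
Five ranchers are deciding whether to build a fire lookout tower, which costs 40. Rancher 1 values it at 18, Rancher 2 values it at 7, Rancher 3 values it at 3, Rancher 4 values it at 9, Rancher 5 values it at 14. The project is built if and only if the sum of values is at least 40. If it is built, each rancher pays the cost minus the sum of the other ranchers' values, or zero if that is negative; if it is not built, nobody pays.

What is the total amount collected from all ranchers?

10

Total value 51 ≥ cost 40, so it is built.
Rancher 1: others sum to 33; max(0, 40 - 33) = 7.
Rancher 2: others sum to 44; max(0, 40 - 44) = 0.
Rancher 3: others sum to 48; max(0, 40 - 48) = 0.
Rancher 4: others sum to 42; max(0, 40 - 42) = 0.
Rancher 5: others sum to 37; max(0, 40 - 37) = 3.
Total collected = 7 + 0 + 0 + 0 + 3 = 10.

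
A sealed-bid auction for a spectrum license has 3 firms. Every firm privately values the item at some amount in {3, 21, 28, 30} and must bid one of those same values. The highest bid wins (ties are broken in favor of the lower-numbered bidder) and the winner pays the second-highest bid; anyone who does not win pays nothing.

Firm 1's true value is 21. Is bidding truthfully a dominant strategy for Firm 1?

Check each profile of the others' bids and compare truth against every alternative bid.
Others bid (3, 3): truth gives 18, best alternative gives 18.
Others bid (3, 21): truth gives 0, best alternative gives 0.
Others bid (3, 28): truth gives 0, best alternative gives 0.
Others bid (3, 30): truth gives 0, best alternative gives 0.
Others bid (21, 3): truth gives 0, best alternative gives 0.
Others bid (21, 21): truth gives 0, best alternative gives 0.
(Remaining 10 profiles checked similarly; truth is weakly best in each.)
In every case the truthful bid is at least as good as any alternative, so it is a dominant strategy.

Yes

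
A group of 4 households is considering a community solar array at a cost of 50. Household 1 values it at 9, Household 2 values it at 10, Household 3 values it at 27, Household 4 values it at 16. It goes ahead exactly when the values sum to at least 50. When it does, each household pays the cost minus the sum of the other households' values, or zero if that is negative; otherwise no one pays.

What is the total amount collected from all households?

Total value 62 ≥ cost 50, so it is built.
Household 1: others sum to 53; max(0, 50 - 53) = 0.
Household 2: others sum to 52; max(0, 50 - 52) = 0.
Household 3: others sum to 35; max(0, 50 - 35) = 15.
Household 4: others sum to 46; max(0, 50 - 46) = 4.
Total collected = 0 + 0 + 15 + 4 = 19.

19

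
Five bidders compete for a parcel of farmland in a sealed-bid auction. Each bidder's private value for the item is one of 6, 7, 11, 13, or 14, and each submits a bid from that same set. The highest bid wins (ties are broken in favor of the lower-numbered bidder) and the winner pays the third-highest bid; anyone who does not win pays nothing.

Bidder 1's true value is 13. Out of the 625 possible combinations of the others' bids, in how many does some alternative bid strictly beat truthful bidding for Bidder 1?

Others bid (6, 6, 6, 14): truth gives 0; bid 14 gives 7 > 0. Violating.
Others bid (6, 6, 7, 14): truth gives 0; bid 14 gives 6 > 0. Violating.
Others bid (6, 6, 11, 14): truth gives 0; bid 14 gives 2 > 0. Violating.
Others bid (6, 6, 14, 6): truth gives 0; bid 14 gives 7 > 0. Violating.
Others bid (6, 6, 6, 6): truth gives 7; no alternative beats it.
Others bid (6, 6, 6, 7): truth gives 7; no alternative beats it.
(Checking all 625 profiles: 108 have a profitable deviation, 517 do not.)

108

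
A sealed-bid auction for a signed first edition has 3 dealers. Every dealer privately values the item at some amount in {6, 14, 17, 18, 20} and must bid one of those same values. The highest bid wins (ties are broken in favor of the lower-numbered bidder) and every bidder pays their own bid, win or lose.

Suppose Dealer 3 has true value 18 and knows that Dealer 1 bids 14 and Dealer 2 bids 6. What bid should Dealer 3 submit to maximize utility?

Bid 6: loses but pays 6, utility -6.
Bid 14: loses but pays 14, utility -14.
Bid 17: wins, pays 17, utility 18 - 17 = 1.
Bid 18: wins, pays 18, utility 18 - 18 = 0.
Bid 20: wins, pays 20, utility 18 - 20 = -2.
The best choice is 17 with utility 1.

17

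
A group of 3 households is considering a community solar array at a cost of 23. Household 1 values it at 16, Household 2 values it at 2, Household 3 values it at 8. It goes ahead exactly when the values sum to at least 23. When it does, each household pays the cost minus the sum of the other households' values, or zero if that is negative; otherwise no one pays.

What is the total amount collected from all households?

18

Total value 26 ≥ cost 23, so it is built.
Household 1: others sum to 10; max(0, 23 - 10) = 13.
Household 2: others sum to 24; max(0, 23 - 24) = 0.
Household 3: others sum to 18; max(0, 23 - 18) = 5.
Total collected = 13 + 0 + 5 = 18.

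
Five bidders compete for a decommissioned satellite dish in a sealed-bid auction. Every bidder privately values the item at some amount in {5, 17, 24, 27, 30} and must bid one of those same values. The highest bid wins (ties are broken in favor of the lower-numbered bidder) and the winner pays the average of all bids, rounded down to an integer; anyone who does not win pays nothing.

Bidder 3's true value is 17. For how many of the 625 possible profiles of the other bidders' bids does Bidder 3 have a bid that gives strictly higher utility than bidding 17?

46

Others bid (5, 5, 5, 24): truth gives 0; bid 24 gives 5 > 0. Violating.
Others bid (5, 5, 5, 27): truth gives 0; bid 27 gives 4 > 0. Violating.
Others bid (5, 5, 5, 30): truth gives 0; bid 30 gives 2 > 0. Violating.
Others bid (5, 5, 17, 24): truth gives 0; bid 24 gives 2 > 0. Violating.
Others bid (5, 5, 5, 5): truth gives 10; no alternative beats it.
Others bid (5, 5, 5, 17): truth gives 8; no alternative beats it.
(Checking all 625 profiles: 46 have a profitable deviation, 579 do not.)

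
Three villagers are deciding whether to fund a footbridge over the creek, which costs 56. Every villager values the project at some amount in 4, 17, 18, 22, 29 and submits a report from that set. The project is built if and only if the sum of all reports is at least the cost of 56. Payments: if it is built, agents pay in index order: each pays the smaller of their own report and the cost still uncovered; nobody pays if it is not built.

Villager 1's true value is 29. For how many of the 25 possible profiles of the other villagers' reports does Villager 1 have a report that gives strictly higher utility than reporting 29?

16

Others report (17, 17): truth gives 0; report 22 gives 7 > 0. Violating.
Others report (17, 18): truth gives 0; report 22 gives 7 > 0. Violating.
Others report (17, 22): truth gives 0; report 17 gives 12 > 0. Violating.
Others report (17, 29): truth gives 0; report 17 gives 12 > 0. Violating.
Others report (4, 4): truth gives 0; no alternative beats it.
Others report (4, 17): truth gives 0; no alternative beats it.
(Checking all 25 profiles: 16 have a profitable deviation, 9 do not.)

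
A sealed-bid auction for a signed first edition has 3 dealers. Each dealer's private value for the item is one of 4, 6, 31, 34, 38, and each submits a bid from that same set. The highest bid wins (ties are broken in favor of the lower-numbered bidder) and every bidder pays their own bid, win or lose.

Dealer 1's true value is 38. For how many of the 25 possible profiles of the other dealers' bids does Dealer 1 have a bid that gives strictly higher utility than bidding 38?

Others bid (4, 4): truth gives 0; bid 4 gives 34 > 0. Violating.
Others bid (4, 6): truth gives 0; bid 6 gives 32 > 0. Violating.
Others bid (4, 31): truth gives 0; bid 31 gives 7 > 0. Violating.
Others bid (4, 34): truth gives 0; bid 34 gives 4 > 0. Violating.
Others bid (4, 38): truth gives 0; no alternative beats it.
Others bid (6, 38): truth gives 0; no alternative beats it.
(Checking all 25 profiles: 16 have a profitable deviation, 9 do not.)

16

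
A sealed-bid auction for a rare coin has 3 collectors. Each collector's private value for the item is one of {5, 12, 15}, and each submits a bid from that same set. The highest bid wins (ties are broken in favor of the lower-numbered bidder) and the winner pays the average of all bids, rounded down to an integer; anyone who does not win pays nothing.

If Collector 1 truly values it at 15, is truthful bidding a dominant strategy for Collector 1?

Consider the case where Collector 2 bids 5 and Collector 3 bids 5.
Truthful bid 15: wins, pays 8, utility 15 - 8 = 7.
Bid 5 instead: wins, pays 5, utility 15 - 5 = 10.
Since 10 > 7, bidding 5 is strictly better here, so truthful bidding is not dominant.

No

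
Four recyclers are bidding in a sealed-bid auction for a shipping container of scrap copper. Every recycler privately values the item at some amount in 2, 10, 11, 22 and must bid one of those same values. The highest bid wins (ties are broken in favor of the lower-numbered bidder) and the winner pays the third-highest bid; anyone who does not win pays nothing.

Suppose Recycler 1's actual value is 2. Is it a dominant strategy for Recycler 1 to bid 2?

Check each profile of the others' bids and compare truth against every alternative bid.
Others bid (2, 10, 10): truth gives 0, best alternative gives -8.
Others bid (10, 2, 10): truth gives 0, best alternative gives -8.
Others bid (10, 10, 2): truth gives 0, best alternative gives -8.
Others bid (10, 10, 10): truth gives 0, best alternative gives -8.
Others bid (2, 2, 2): truth gives 0, best alternative gives 0.
Others bid (2, 2, 10): truth gives 0, best alternative gives 0.
(Remaining 58 profiles checked similarly; truth is weakly best in each.)
In every case the truthful bid is at least as good as any alternative, so it is a dominant strategy.

Yes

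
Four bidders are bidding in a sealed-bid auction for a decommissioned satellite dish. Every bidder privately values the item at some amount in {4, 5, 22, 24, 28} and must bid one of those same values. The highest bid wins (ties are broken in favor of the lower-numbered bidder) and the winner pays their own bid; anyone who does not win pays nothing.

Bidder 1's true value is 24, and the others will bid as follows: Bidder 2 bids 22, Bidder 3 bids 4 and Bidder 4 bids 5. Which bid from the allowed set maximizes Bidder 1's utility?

22

Bid 4: loses, pays 0, utility 0.
Bid 5: loses, pays 0, utility 0.
Bid 22: wins, pays 22, utility 24 - 22 = 2.
Bid 24: wins, pays 24, utility 24 - 24 = 0.
Bid 28: wins, pays 28, utility 24 - 28 = -4.
The best choice is 22 with utility 2.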